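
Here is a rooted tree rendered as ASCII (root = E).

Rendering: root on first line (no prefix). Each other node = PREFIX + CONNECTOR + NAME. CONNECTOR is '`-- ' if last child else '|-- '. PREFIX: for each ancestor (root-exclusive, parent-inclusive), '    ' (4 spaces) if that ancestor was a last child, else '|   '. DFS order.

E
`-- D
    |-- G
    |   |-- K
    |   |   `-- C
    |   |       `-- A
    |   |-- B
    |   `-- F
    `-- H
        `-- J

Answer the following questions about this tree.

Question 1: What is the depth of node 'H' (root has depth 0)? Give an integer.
Answer: 2

Derivation:
Path from root to H: E -> D -> H
Depth = number of edges = 2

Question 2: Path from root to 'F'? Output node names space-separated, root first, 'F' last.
Answer: E D G F

Derivation:
Walk down from root: E -> D -> G -> F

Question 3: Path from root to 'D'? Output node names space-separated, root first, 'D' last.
Walk down from root: E -> D

Answer: E D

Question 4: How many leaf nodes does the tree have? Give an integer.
Answer: 4

Derivation:
Leaves (nodes with no children): A, B, F, J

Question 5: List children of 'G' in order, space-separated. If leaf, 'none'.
Node G's children (from adjacency): K, B, F

Answer: K B F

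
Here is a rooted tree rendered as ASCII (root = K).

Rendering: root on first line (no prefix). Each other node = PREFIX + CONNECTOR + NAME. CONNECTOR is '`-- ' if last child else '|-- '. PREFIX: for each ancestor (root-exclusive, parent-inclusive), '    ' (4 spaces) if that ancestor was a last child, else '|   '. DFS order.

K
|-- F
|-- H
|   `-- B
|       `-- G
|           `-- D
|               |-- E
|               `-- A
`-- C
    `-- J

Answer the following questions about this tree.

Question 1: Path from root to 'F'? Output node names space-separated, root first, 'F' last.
Answer: K F

Derivation:
Walk down from root: K -> F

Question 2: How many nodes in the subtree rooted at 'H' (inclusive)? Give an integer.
Answer: 6

Derivation:
Subtree rooted at H contains: A, B, D, E, G, H
Count = 6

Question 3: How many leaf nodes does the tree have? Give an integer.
Leaves (nodes with no children): A, E, F, J

Answer: 4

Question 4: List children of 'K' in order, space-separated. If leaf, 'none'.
Answer: F H C

Derivation:
Node K's children (from adjacency): F, H, C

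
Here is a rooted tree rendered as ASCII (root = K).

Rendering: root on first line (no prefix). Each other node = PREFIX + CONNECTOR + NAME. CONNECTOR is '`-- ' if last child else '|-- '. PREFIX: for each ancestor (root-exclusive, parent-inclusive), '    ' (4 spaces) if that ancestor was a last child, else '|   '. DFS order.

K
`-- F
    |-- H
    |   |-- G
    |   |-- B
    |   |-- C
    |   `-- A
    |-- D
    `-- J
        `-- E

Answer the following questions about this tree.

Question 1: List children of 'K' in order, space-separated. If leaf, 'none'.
Node K's children (from adjacency): F

Answer: F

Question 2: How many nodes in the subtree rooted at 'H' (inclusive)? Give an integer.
Subtree rooted at H contains: A, B, C, G, H
Count = 5

Answer: 5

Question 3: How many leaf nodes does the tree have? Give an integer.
Answer: 6

Derivation:
Leaves (nodes with no children): A, B, C, D, E, G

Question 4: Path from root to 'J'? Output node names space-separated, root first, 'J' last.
Walk down from root: K -> F -> J

Answer: K F J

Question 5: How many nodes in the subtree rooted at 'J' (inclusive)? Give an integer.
Answer: 2

Derivation:
Subtree rooted at J contains: E, J
Count = 2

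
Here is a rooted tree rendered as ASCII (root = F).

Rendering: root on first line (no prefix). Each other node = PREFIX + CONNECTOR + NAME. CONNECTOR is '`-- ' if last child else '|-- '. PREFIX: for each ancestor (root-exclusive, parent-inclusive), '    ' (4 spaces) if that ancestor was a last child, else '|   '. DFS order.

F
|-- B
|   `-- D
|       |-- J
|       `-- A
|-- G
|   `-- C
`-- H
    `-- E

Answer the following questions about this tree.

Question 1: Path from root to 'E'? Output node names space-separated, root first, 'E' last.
Answer: F H E

Derivation:
Walk down from root: F -> H -> E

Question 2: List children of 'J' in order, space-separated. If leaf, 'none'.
Answer: none

Derivation:
Node J's children (from adjacency): (leaf)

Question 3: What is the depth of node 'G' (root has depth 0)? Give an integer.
Path from root to G: F -> G
Depth = number of edges = 1

Answer: 1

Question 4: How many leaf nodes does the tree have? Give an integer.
Leaves (nodes with no children): A, C, E, J

Answer: 4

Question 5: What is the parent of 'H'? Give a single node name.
Answer: F

Derivation:
Scan adjacency: H appears as child of F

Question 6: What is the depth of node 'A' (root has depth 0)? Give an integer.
Path from root to A: F -> B -> D -> A
Depth = number of edges = 3

Answer: 3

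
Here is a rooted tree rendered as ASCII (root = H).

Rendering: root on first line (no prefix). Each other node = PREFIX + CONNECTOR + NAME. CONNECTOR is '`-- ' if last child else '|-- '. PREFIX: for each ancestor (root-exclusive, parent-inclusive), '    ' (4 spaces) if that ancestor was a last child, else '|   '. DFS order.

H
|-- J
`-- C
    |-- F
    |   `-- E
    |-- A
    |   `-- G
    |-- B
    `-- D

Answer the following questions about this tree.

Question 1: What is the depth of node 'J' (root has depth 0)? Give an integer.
Answer: 1

Derivation:
Path from root to J: H -> J
Depth = number of edges = 1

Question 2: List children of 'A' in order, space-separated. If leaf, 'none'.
Answer: G

Derivation:
Node A's children (from adjacency): G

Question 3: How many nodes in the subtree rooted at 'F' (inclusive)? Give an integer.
Subtree rooted at F contains: E, F
Count = 2

Answer: 2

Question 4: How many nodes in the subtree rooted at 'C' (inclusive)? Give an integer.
Subtree rooted at C contains: A, B, C, D, E, F, G
Count = 7

Answer: 7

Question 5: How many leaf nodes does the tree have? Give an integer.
Leaves (nodes with no children): B, D, E, G, J

Answer: 5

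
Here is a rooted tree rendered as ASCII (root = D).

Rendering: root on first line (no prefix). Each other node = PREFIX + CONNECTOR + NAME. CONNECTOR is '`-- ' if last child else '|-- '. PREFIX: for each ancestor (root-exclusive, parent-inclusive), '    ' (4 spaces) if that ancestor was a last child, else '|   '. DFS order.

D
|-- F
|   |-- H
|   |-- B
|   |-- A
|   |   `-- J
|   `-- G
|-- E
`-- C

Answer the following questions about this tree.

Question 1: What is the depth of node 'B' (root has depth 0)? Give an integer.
Path from root to B: D -> F -> B
Depth = number of edges = 2

Answer: 2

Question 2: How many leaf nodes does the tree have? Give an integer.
Leaves (nodes with no children): B, C, E, G, H, J

Answer: 6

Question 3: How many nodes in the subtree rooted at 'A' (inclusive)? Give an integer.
Answer: 2

Derivation:
Subtree rooted at A contains: A, J
Count = 2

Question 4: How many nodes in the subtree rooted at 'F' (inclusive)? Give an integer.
Subtree rooted at F contains: A, B, F, G, H, J
Count = 6

Answer: 6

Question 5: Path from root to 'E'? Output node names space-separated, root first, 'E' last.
Answer: D E

Derivation:
Walk down from root: D -> E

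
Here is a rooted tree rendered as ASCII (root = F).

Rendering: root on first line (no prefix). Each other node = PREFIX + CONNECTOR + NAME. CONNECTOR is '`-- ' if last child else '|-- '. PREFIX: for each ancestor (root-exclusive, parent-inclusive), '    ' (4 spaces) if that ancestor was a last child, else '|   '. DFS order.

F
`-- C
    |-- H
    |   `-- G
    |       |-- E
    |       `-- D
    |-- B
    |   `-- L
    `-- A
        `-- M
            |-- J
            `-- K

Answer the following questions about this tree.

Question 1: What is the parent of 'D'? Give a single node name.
Answer: G

Derivation:
Scan adjacency: D appears as child of G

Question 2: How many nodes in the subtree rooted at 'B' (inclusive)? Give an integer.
Subtree rooted at B contains: B, L
Count = 2

Answer: 2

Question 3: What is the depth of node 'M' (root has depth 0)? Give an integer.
Answer: 3

Derivation:
Path from root to M: F -> C -> A -> M
Depth = number of edges = 3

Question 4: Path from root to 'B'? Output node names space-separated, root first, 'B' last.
Answer: F C B

Derivation:
Walk down from root: F -> C -> B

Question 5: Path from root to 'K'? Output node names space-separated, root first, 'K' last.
Walk down from root: F -> C -> A -> M -> K

Answer: F C A M K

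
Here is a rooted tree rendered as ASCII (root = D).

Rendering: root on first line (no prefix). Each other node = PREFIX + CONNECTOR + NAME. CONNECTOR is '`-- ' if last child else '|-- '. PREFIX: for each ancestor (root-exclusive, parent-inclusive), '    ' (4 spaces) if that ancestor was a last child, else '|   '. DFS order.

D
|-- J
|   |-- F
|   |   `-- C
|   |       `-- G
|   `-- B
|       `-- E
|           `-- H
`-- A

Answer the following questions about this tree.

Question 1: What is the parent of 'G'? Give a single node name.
Scan adjacency: G appears as child of C

Answer: C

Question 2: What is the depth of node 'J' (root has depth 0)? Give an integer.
Path from root to J: D -> J
Depth = number of edges = 1

Answer: 1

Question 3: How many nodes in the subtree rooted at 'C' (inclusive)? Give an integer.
Answer: 2

Derivation:
Subtree rooted at C contains: C, G
Count = 2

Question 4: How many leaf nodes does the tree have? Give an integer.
Leaves (nodes with no children): A, G, H

Answer: 3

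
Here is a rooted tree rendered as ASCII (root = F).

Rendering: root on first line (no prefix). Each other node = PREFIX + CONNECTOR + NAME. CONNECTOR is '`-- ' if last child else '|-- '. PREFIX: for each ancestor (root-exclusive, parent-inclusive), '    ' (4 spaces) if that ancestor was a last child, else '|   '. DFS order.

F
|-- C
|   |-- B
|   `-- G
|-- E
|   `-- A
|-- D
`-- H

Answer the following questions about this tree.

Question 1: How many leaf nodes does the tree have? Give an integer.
Leaves (nodes with no children): A, B, D, G, H

Answer: 5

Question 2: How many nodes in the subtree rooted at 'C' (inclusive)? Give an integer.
Subtree rooted at C contains: B, C, G
Count = 3

Answer: 3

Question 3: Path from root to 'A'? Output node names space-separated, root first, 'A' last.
Walk down from root: F -> E -> A

Answer: F E A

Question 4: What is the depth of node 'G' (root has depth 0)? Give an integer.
Answer: 2

Derivation:
Path from root to G: F -> C -> G
Depth = number of edges = 2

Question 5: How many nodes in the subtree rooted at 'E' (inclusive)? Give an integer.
Subtree rooted at E contains: A, E
Count = 2

Answer: 2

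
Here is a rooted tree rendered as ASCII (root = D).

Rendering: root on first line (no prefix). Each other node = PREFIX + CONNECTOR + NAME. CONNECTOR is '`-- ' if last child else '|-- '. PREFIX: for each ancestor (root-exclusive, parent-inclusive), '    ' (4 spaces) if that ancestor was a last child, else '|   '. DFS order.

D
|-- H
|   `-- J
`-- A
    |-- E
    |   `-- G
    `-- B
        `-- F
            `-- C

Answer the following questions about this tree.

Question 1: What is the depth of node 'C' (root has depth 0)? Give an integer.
Path from root to C: D -> A -> B -> F -> C
Depth = number of edges = 4

Answer: 4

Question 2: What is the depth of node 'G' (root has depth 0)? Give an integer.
Answer: 3

Derivation:
Path from root to G: D -> A -> E -> G
Depth = number of edges = 3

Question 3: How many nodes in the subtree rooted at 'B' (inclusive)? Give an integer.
Subtree rooted at B contains: B, C, F
Count = 3

Answer: 3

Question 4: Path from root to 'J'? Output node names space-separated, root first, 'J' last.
Answer: D H J

Derivation:
Walk down from root: D -> H -> J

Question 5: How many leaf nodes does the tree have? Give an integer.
Answer: 3

Derivation:
Leaves (nodes with no children): C, G, J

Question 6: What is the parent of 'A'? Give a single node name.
Answer: D

Derivation:
Scan adjacency: A appears as child of D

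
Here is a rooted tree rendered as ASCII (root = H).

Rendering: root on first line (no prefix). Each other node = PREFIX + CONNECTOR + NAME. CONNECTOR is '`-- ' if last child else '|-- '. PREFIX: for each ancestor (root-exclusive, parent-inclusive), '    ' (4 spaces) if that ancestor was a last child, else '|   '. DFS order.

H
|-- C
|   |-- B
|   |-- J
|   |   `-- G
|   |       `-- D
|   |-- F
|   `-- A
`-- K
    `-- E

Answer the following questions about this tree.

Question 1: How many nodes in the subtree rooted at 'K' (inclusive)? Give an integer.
Answer: 2

Derivation:
Subtree rooted at K contains: E, K
Count = 2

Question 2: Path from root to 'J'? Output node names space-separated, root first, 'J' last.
Answer: H C J

Derivation:
Walk down from root: H -> C -> J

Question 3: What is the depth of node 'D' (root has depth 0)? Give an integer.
Path from root to D: H -> C -> J -> G -> D
Depth = number of edges = 4

Answer: 4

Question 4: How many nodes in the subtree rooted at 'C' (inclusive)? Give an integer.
Answer: 7

Derivation:
Subtree rooted at C contains: A, B, C, D, F, G, J
Count = 7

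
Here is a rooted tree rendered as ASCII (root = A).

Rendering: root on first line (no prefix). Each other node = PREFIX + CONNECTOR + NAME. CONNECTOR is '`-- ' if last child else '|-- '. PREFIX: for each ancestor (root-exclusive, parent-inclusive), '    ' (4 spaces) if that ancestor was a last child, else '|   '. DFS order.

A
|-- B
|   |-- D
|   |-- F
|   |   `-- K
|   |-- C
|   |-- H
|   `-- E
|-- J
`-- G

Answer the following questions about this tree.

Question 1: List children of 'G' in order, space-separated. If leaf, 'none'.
Answer: none

Derivation:
Node G's children (from adjacency): (leaf)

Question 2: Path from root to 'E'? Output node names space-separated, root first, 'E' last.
Answer: A B E

Derivation:
Walk down from root: A -> B -> E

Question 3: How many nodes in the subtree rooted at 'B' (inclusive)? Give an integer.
Answer: 7

Derivation:
Subtree rooted at B contains: B, C, D, E, F, H, K
Count = 7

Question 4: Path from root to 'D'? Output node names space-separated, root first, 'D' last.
Answer: A B D

Derivation:
Walk down from root: A -> B -> D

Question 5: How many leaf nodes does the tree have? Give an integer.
Answer: 7

Derivation:
Leaves (nodes with no children): C, D, E, G, H, J, K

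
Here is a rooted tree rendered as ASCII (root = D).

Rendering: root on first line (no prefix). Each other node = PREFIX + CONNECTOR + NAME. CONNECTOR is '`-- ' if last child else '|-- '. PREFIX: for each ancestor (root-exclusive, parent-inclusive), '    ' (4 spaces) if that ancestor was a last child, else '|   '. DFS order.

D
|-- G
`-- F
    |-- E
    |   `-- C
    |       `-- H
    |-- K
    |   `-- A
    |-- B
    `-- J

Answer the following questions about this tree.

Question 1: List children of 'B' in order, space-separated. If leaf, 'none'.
Answer: none

Derivation:
Node B's children (from adjacency): (leaf)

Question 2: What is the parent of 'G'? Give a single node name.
Answer: D

Derivation:
Scan adjacency: G appears as child of D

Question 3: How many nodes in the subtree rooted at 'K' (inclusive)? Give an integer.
Subtree rooted at K contains: A, K
Count = 2

Answer: 2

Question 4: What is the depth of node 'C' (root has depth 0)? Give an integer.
Answer: 3

Derivation:
Path from root to C: D -> F -> E -> C
Depth = number of edges = 3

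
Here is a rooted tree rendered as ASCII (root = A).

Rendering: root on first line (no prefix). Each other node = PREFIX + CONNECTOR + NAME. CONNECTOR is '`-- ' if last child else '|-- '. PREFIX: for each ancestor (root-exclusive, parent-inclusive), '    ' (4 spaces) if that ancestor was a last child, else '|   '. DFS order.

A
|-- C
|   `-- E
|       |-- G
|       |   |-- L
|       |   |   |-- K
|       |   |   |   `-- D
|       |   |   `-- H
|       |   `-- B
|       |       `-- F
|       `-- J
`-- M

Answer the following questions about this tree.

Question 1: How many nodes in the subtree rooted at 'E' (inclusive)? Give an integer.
Subtree rooted at E contains: B, D, E, F, G, H, J, K, L
Count = 9

Answer: 9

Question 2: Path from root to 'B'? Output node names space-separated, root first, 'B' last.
Answer: A C E G B

Derivation:
Walk down from root: A -> C -> E -> G -> B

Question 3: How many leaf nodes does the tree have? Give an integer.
Answer: 5

Derivation:
Leaves (nodes with no children): D, F, H, J, M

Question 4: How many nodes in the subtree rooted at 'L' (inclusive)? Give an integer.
Subtree rooted at L contains: D, H, K, L
Count = 4

Answer: 4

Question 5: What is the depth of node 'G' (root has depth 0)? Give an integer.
Path from root to G: A -> C -> E -> G
Depth = number of edges = 3

Answer: 3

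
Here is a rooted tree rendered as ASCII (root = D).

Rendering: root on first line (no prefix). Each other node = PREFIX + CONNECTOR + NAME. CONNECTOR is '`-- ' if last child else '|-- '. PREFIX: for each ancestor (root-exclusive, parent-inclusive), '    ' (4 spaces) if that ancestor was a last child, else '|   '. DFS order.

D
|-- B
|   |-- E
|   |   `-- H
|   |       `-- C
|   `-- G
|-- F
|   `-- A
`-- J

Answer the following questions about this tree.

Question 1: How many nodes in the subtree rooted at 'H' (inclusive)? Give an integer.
Answer: 2

Derivation:
Subtree rooted at H contains: C, H
Count = 2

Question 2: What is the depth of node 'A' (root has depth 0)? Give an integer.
Path from root to A: D -> F -> A
Depth = number of edges = 2

Answer: 2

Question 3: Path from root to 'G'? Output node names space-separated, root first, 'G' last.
Walk down from root: D -> B -> G

Answer: D B G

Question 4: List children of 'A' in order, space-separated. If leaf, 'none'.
Answer: none

Derivation:
Node A's children (from adjacency): (leaf)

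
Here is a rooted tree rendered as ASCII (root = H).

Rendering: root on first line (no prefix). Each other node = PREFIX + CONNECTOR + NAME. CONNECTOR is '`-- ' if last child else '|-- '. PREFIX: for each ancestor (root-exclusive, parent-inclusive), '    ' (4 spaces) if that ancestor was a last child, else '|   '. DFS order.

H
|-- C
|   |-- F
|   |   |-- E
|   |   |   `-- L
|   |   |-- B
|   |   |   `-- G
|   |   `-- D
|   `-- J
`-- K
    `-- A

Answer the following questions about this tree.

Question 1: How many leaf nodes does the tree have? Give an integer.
Answer: 5

Derivation:
Leaves (nodes with no children): A, D, G, J, L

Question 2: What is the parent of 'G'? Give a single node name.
Answer: B

Derivation:
Scan adjacency: G appears as child of B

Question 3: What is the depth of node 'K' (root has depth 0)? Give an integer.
Answer: 1

Derivation:
Path from root to K: H -> K
Depth = number of edges = 1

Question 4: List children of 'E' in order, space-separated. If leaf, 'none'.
Node E's children (from adjacency): L

Answer: L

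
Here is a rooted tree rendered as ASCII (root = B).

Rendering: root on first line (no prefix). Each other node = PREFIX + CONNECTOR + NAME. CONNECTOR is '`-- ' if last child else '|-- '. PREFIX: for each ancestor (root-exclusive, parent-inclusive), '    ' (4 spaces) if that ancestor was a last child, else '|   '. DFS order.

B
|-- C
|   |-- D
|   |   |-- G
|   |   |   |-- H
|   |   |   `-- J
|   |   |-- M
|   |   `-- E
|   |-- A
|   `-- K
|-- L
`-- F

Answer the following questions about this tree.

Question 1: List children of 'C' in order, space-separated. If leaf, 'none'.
Answer: D A K

Derivation:
Node C's children (from adjacency): D, A, K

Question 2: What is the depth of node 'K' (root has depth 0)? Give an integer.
Path from root to K: B -> C -> K
Depth = number of edges = 2

Answer: 2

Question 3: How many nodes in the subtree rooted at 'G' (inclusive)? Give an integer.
Answer: 3

Derivation:
Subtree rooted at G contains: G, H, J
Count = 3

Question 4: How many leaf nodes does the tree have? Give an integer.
Answer: 8

Derivation:
Leaves (nodes with no children): A, E, F, H, J, K, L, M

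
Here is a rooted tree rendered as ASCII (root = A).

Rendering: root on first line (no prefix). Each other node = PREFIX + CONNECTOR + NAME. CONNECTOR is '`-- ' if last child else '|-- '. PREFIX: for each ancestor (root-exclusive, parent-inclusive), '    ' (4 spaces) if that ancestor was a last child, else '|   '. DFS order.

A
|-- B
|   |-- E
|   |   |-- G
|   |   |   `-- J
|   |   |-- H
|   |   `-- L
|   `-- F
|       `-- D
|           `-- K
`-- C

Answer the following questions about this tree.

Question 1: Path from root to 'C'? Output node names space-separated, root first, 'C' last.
Walk down from root: A -> C

Answer: A C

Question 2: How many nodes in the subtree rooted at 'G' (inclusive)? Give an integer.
Answer: 2

Derivation:
Subtree rooted at G contains: G, J
Count = 2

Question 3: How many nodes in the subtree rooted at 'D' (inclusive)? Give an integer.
Answer: 2

Derivation:
Subtree rooted at D contains: D, K
Count = 2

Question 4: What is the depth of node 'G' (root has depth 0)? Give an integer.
Path from root to G: A -> B -> E -> G
Depth = number of edges = 3

Answer: 3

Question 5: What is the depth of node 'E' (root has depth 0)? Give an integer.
Path from root to E: A -> B -> E
Depth = number of edges = 2

Answer: 2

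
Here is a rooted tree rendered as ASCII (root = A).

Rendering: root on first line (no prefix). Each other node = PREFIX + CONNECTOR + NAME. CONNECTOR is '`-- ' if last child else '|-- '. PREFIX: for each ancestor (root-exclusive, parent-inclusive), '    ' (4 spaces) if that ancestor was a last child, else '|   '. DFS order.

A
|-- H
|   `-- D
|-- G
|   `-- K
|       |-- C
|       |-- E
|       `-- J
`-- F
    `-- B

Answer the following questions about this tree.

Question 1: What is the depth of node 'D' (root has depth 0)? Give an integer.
Path from root to D: A -> H -> D
Depth = number of edges = 2

Answer: 2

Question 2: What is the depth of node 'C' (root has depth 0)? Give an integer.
Path from root to C: A -> G -> K -> C
Depth = number of edges = 3

Answer: 3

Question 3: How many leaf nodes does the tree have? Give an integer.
Leaves (nodes with no children): B, C, D, E, J

Answer: 5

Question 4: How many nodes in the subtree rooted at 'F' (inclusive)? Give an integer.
Subtree rooted at F contains: B, F
Count = 2

Answer: 2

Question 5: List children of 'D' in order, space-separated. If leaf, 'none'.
Answer: none

Derivation:
Node D's children (from adjacency): (leaf)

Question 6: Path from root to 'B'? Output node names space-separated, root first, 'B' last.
Answer: A F B

Derivation:
Walk down from root: A -> F -> B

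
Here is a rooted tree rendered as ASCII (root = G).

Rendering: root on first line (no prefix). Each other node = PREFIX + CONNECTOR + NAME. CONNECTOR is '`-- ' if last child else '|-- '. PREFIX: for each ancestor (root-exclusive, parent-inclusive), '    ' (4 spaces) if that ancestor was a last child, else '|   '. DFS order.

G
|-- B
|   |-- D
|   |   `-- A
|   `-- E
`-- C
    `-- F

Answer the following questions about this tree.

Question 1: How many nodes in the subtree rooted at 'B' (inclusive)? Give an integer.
Answer: 4

Derivation:
Subtree rooted at B contains: A, B, D, E
Count = 4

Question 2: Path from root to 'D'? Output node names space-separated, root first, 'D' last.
Walk down from root: G -> B -> D

Answer: G B D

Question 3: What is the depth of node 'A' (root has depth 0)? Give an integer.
Answer: 3

Derivation:
Path from root to A: G -> B -> D -> A
Depth = number of edges = 3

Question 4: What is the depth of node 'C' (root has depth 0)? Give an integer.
Answer: 1

Derivation:
Path from root to C: G -> C
Depth = number of edges = 1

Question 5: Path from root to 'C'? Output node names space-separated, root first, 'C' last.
Answer: G C

Derivation:
Walk down from root: G -> C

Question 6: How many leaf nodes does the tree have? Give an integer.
Answer: 3

Derivation:
Leaves (nodes with no children): A, E, F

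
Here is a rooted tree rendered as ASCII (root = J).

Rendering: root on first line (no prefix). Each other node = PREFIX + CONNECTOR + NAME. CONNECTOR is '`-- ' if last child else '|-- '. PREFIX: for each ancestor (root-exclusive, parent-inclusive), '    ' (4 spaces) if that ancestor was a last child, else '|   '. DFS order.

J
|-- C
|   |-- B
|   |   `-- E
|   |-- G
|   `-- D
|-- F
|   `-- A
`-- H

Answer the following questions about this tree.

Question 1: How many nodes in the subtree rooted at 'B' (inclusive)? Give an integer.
Subtree rooted at B contains: B, E
Count = 2

Answer: 2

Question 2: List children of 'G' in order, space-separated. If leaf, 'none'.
Node G's children (from adjacency): (leaf)

Answer: none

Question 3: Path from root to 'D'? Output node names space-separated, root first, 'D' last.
Answer: J C D

Derivation:
Walk down from root: J -> C -> D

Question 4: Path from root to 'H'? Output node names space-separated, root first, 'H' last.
Answer: J H

Derivation:
Walk down from root: J -> H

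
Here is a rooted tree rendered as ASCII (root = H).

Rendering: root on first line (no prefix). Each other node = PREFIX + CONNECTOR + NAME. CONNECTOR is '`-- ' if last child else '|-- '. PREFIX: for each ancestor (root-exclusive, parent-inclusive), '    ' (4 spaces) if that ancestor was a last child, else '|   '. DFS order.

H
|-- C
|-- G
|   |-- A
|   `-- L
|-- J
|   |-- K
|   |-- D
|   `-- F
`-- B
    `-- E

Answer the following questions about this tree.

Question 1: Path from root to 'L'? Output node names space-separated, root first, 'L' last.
Answer: H G L

Derivation:
Walk down from root: H -> G -> L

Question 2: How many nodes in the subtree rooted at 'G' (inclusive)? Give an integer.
Answer: 3

Derivation:
Subtree rooted at G contains: A, G, L
Count = 3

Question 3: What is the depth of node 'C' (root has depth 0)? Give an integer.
Path from root to C: H -> C
Depth = number of edges = 1

Answer: 1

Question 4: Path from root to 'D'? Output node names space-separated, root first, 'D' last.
Answer: H J D

Derivation:
Walk down from root: H -> J -> D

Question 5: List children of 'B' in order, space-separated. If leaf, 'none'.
Node B's children (from adjacency): E

Answer: E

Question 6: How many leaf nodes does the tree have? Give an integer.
Leaves (nodes with no children): A, C, D, E, F, K, L

Answer: 7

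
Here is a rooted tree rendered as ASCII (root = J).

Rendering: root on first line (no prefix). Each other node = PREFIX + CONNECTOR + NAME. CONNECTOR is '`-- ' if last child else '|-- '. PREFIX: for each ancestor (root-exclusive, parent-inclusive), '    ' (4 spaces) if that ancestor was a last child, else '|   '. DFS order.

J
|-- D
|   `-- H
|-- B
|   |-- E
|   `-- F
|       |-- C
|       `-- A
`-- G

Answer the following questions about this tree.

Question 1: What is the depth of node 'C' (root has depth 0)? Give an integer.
Answer: 3

Derivation:
Path from root to C: J -> B -> F -> C
Depth = number of edges = 3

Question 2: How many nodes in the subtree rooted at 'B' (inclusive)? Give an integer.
Subtree rooted at B contains: A, B, C, E, F
Count = 5

Answer: 5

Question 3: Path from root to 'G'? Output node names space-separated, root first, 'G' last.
Answer: J G

Derivation:
Walk down from root: J -> G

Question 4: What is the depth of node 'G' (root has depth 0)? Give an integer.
Path from root to G: J -> G
Depth = number of edges = 1

Answer: 1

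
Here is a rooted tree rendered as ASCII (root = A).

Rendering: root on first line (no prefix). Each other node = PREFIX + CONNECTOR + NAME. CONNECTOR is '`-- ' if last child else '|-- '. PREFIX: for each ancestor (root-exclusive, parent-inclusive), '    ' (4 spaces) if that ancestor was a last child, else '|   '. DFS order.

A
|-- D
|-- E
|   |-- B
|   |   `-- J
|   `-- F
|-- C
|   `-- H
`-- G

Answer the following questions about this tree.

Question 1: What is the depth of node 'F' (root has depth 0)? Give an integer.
Path from root to F: A -> E -> F
Depth = number of edges = 2

Answer: 2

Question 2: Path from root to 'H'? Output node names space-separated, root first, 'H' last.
Walk down from root: A -> C -> H

Answer: A C H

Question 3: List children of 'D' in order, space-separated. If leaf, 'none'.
Node D's children (from adjacency): (leaf)

Answer: none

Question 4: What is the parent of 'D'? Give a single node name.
Answer: A

Derivation:
Scan adjacency: D appears as child of A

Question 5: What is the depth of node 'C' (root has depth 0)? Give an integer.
Answer: 1

Derivation:
Path from root to C: A -> C
Depth = number of edges = 1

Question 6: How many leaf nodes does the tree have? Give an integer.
Answer: 5

Derivation:
Leaves (nodes with no children): D, F, G, H, J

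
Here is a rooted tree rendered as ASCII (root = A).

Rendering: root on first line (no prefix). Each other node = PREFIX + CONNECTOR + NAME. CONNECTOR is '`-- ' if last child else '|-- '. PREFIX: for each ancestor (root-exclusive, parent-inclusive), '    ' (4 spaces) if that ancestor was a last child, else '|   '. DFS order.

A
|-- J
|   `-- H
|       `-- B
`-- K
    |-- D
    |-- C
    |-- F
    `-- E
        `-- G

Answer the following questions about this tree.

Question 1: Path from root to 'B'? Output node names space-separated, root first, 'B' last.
Answer: A J H B

Derivation:
Walk down from root: A -> J -> H -> B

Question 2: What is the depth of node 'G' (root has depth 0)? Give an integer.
Path from root to G: A -> K -> E -> G
Depth = number of edges = 3

Answer: 3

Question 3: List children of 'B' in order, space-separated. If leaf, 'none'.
Node B's children (from adjacency): (leaf)

Answer: none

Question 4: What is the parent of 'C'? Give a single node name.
Answer: K

Derivation:
Scan adjacency: C appears as child of K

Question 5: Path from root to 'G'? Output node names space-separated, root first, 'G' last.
Answer: A K E G

Derivation:
Walk down from root: A -> K -> E -> G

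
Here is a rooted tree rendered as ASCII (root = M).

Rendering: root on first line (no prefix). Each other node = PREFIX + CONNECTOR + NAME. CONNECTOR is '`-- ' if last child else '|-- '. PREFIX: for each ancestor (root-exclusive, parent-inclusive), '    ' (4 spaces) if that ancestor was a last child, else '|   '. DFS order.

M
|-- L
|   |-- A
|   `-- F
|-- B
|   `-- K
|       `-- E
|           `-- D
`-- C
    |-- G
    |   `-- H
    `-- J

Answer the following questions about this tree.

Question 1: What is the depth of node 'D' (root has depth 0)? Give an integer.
Path from root to D: M -> B -> K -> E -> D
Depth = number of edges = 4

Answer: 4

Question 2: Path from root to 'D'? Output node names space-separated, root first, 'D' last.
Answer: M B K E D

Derivation:
Walk down from root: M -> B -> K -> E -> D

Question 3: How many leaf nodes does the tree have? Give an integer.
Answer: 5

Derivation:
Leaves (nodes with no children): A, D, F, H, J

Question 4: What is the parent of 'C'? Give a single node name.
Answer: M

Derivation:
Scan adjacency: C appears as child of M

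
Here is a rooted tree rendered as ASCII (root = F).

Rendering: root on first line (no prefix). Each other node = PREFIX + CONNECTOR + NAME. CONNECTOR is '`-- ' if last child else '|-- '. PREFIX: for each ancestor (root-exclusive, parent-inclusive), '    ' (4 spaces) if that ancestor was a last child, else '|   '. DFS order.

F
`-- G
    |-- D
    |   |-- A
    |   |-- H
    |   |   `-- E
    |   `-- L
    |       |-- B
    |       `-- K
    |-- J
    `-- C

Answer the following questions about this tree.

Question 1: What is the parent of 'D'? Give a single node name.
Scan adjacency: D appears as child of G

Answer: G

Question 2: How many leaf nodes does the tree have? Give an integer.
Leaves (nodes with no children): A, B, C, E, J, K

Answer: 6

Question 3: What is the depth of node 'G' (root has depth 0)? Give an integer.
Answer: 1

Derivation:
Path from root to G: F -> G
Depth = number of edges = 1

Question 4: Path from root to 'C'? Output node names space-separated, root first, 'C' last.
Answer: F G C

Derivation:
Walk down from root: F -> G -> C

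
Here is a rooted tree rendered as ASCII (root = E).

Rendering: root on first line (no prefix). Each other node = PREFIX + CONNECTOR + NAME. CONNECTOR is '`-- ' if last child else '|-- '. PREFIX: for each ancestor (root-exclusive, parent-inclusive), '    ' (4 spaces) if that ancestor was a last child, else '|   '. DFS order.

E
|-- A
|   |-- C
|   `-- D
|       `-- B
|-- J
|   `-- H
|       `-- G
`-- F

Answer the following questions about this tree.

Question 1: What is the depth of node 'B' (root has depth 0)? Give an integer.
Answer: 3

Derivation:
Path from root to B: E -> A -> D -> B
Depth = number of edges = 3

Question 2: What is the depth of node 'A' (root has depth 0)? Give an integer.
Answer: 1

Derivation:
Path from root to A: E -> A
Depth = number of edges = 1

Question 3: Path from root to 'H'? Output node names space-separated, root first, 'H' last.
Walk down from root: E -> J -> H

Answer: E J H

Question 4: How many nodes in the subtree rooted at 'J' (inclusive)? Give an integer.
Subtree rooted at J contains: G, H, J
Count = 3

Answer: 3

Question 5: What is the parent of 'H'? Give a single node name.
Answer: J

Derivation:
Scan adjacency: H appears as child of J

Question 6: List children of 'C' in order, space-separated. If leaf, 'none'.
Answer: none

Derivation:
Node C's children (from adjacency): (leaf)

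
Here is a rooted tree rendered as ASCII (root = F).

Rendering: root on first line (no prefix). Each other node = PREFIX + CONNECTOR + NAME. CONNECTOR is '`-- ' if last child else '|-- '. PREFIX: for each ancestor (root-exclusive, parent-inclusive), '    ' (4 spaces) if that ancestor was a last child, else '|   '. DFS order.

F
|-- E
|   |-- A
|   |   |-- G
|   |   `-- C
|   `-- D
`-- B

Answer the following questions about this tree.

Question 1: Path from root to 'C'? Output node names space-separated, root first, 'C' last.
Walk down from root: F -> E -> A -> C

Answer: F E A C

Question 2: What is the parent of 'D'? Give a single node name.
Scan adjacency: D appears as child of E

Answer: E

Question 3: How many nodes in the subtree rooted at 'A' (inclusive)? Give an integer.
Subtree rooted at A contains: A, C, G
Count = 3

Answer: 3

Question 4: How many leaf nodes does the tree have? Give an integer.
Leaves (nodes with no children): B, C, D, G

Answer: 4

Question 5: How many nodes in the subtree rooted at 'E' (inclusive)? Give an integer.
Subtree rooted at E contains: A, C, D, E, G
Count = 5

Answer: 5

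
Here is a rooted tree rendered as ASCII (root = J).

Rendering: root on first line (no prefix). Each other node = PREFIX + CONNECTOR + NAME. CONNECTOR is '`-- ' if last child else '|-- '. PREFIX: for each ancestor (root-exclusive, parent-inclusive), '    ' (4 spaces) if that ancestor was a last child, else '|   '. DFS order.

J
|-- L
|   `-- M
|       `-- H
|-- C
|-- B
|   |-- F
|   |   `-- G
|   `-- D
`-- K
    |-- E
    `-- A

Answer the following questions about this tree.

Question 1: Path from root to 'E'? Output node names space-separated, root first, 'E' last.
Walk down from root: J -> K -> E

Answer: J K E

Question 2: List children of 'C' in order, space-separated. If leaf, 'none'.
Node C's children (from adjacency): (leaf)

Answer: none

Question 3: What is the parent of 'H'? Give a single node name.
Scan adjacency: H appears as child of M

Answer: M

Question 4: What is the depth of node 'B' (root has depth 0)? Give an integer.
Answer: 1

Derivation:
Path from root to B: J -> B
Depth = number of edges = 1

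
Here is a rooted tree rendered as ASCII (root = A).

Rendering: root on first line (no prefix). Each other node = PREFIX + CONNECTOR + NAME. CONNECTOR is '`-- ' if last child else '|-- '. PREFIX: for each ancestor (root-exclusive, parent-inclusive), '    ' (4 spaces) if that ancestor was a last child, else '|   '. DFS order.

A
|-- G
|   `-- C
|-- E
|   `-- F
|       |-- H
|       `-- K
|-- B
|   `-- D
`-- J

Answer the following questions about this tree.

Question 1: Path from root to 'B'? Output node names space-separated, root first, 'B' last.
Answer: A B

Derivation:
Walk down from root: A -> B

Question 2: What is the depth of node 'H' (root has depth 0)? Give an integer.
Path from root to H: A -> E -> F -> H
Depth = number of edges = 3

Answer: 3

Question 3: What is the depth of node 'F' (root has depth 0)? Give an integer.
Answer: 2

Derivation:
Path from root to F: A -> E -> F
Depth = number of edges = 2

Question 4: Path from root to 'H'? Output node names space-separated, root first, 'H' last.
Answer: A E F H

Derivation:
Walk down from root: A -> E -> F -> H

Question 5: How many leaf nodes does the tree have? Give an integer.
Answer: 5

Derivation:
Leaves (nodes with no children): C, D, H, J, K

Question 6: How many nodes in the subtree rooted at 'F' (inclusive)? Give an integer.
Answer: 3

Derivation:
Subtree rooted at F contains: F, H, K
Count = 3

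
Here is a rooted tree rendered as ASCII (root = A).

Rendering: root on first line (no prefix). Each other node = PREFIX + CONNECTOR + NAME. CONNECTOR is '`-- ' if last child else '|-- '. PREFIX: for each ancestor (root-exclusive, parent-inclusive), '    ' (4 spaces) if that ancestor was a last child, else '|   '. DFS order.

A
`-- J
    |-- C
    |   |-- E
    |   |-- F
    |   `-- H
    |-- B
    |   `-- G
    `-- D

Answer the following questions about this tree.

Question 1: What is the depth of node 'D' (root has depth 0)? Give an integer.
Answer: 2

Derivation:
Path from root to D: A -> J -> D
Depth = number of edges = 2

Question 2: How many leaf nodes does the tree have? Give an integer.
Answer: 5

Derivation:
Leaves (nodes with no children): D, E, F, G, H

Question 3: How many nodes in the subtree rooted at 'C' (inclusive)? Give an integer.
Answer: 4

Derivation:
Subtree rooted at C contains: C, E, F, H
Count = 4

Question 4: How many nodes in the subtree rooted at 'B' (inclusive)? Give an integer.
Subtree rooted at B contains: B, G
Count = 2

Answer: 2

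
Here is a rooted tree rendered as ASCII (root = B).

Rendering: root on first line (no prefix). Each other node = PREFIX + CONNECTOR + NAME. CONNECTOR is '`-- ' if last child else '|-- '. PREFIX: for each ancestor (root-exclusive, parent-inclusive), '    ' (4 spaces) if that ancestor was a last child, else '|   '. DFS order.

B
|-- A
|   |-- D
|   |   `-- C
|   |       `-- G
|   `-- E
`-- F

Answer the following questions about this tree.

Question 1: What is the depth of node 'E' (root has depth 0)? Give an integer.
Path from root to E: B -> A -> E
Depth = number of edges = 2

Answer: 2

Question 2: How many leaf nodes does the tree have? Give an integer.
Answer: 3

Derivation:
Leaves (nodes with no children): E, F, G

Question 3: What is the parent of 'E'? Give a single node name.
Answer: A

Derivation:
Scan adjacency: E appears as child of A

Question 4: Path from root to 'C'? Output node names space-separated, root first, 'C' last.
Walk down from root: B -> A -> D -> C

Answer: B A D C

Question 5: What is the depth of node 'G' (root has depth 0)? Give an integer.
Path from root to G: B -> A -> D -> C -> G
Depth = number of edges = 4

Answer: 4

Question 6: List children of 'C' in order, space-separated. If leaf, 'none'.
Answer: G

Derivation:
Node C's children (from adjacency): G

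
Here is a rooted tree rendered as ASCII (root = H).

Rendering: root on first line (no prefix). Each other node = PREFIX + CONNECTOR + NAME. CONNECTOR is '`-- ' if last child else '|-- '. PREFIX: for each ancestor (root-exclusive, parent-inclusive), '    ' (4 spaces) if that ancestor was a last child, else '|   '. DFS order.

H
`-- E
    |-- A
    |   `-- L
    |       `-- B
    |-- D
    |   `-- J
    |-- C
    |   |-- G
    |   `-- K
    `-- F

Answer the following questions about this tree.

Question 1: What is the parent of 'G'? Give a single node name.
Scan adjacency: G appears as child of C

Answer: C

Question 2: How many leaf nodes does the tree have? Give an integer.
Leaves (nodes with no children): B, F, G, J, K

Answer: 5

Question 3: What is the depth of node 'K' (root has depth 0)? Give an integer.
Path from root to K: H -> E -> C -> K
Depth = number of edges = 3

Answer: 3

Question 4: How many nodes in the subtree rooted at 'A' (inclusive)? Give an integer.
Subtree rooted at A contains: A, B, L
Count = 3

Answer: 3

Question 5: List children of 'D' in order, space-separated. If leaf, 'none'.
Node D's children (from adjacency): J

Answer: J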